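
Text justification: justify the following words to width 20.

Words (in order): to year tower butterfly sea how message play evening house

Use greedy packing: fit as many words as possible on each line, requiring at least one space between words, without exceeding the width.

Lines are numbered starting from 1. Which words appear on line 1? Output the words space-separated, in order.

Answer: to year tower

Derivation:
Line 1: ['to', 'year', 'tower'] (min_width=13, slack=7)
Line 2: ['butterfly', 'sea', 'how'] (min_width=17, slack=3)
Line 3: ['message', 'play', 'evening'] (min_width=20, slack=0)
Line 4: ['house'] (min_width=5, slack=15)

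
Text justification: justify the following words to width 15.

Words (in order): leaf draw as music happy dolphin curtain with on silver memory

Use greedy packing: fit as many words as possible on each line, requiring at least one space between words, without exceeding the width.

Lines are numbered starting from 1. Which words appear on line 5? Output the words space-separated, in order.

Line 1: ['leaf', 'draw', 'as'] (min_width=12, slack=3)
Line 2: ['music', 'happy'] (min_width=11, slack=4)
Line 3: ['dolphin', 'curtain'] (min_width=15, slack=0)
Line 4: ['with', 'on', 'silver'] (min_width=14, slack=1)
Line 5: ['memory'] (min_width=6, slack=9)

Answer: memory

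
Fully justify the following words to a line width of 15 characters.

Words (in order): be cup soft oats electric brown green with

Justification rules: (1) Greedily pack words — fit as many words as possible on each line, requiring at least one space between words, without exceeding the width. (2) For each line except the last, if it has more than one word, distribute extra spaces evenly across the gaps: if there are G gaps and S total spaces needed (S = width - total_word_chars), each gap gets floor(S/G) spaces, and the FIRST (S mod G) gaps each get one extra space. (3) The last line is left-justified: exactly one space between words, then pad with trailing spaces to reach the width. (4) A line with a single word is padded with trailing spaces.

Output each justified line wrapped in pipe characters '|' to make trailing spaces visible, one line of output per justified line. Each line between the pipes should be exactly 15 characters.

Line 1: ['be', 'cup', 'soft'] (min_width=11, slack=4)
Line 2: ['oats', 'electric'] (min_width=13, slack=2)
Line 3: ['brown', 'green'] (min_width=11, slack=4)
Line 4: ['with'] (min_width=4, slack=11)

Answer: |be   cup   soft|
|oats   electric|
|brown     green|
|with           |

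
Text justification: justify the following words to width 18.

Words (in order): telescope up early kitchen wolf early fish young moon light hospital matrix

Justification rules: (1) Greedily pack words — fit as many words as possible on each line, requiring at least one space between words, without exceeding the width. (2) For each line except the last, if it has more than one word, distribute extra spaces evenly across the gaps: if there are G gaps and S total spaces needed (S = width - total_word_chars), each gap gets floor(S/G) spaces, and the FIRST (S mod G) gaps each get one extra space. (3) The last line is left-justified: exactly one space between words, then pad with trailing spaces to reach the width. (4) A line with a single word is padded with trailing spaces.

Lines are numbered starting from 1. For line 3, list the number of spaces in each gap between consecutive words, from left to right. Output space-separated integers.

Answer: 3 2

Derivation:
Line 1: ['telescope', 'up', 'early'] (min_width=18, slack=0)
Line 2: ['kitchen', 'wolf', 'early'] (min_width=18, slack=0)
Line 3: ['fish', 'young', 'moon'] (min_width=15, slack=3)
Line 4: ['light', 'hospital'] (min_width=14, slack=4)
Line 5: ['matrix'] (min_width=6, slack=12)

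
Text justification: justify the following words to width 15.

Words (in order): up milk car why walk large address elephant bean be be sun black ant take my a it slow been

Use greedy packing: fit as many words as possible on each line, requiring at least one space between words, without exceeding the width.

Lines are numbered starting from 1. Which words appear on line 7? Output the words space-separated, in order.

Line 1: ['up', 'milk', 'car', 'why'] (min_width=15, slack=0)
Line 2: ['walk', 'large'] (min_width=10, slack=5)
Line 3: ['address'] (min_width=7, slack=8)
Line 4: ['elephant', 'bean'] (min_width=13, slack=2)
Line 5: ['be', 'be', 'sun', 'black'] (min_width=15, slack=0)
Line 6: ['ant', 'take', 'my', 'a'] (min_width=13, slack=2)
Line 7: ['it', 'slow', 'been'] (min_width=12, slack=3)

Answer: it slow been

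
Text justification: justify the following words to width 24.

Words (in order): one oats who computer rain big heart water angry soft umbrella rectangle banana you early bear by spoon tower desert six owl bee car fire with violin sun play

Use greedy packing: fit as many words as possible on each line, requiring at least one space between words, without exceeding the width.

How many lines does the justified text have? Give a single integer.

Answer: 8

Derivation:
Line 1: ['one', 'oats', 'who', 'computer'] (min_width=21, slack=3)
Line 2: ['rain', 'big', 'heart', 'water'] (min_width=20, slack=4)
Line 3: ['angry', 'soft', 'umbrella'] (min_width=19, slack=5)
Line 4: ['rectangle', 'banana', 'you'] (min_width=20, slack=4)
Line 5: ['early', 'bear', 'by', 'spoon'] (min_width=19, slack=5)
Line 6: ['tower', 'desert', 'six', 'owl', 'bee'] (min_width=24, slack=0)
Line 7: ['car', 'fire', 'with', 'violin', 'sun'] (min_width=24, slack=0)
Line 8: ['play'] (min_width=4, slack=20)
Total lines: 8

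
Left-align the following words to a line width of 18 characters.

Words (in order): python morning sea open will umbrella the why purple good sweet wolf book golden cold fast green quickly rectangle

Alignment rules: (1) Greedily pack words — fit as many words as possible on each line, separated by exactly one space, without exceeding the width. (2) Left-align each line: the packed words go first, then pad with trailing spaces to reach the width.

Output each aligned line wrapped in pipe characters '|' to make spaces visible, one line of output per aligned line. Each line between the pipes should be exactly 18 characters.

Line 1: ['python', 'morning', 'sea'] (min_width=18, slack=0)
Line 2: ['open', 'will', 'umbrella'] (min_width=18, slack=0)
Line 3: ['the', 'why', 'purple'] (min_width=14, slack=4)
Line 4: ['good', 'sweet', 'wolf'] (min_width=15, slack=3)
Line 5: ['book', 'golden', 'cold'] (min_width=16, slack=2)
Line 6: ['fast', 'green', 'quickly'] (min_width=18, slack=0)
Line 7: ['rectangle'] (min_width=9, slack=9)

Answer: |python morning sea|
|open will umbrella|
|the why purple    |
|good sweet wolf   |
|book golden cold  |
|fast green quickly|
|rectangle         |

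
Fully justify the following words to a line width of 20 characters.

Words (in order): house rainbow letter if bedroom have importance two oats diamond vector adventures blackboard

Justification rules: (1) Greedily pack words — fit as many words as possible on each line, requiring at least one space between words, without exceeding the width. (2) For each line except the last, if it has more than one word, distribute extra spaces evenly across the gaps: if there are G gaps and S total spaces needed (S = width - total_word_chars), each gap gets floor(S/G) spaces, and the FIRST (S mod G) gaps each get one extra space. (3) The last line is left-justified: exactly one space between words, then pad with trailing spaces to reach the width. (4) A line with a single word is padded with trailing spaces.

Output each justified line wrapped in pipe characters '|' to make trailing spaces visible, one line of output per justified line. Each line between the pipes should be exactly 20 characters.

Answer: |house rainbow letter|
|if    bedroom   have|
|importance  two oats|
|diamond       vector|
|adventures          |
|blackboard          |

Derivation:
Line 1: ['house', 'rainbow', 'letter'] (min_width=20, slack=0)
Line 2: ['if', 'bedroom', 'have'] (min_width=15, slack=5)
Line 3: ['importance', 'two', 'oats'] (min_width=19, slack=1)
Line 4: ['diamond', 'vector'] (min_width=14, slack=6)
Line 5: ['adventures'] (min_width=10, slack=10)
Line 6: ['blackboard'] (min_width=10, slack=10)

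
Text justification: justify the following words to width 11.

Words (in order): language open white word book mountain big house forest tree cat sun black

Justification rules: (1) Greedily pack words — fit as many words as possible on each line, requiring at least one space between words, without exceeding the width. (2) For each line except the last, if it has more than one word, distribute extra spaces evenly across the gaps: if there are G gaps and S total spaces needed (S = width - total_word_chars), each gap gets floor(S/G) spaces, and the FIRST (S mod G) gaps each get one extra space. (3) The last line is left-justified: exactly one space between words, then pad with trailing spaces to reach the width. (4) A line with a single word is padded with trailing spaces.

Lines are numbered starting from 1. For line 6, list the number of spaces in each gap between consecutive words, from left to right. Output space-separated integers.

Line 1: ['language'] (min_width=8, slack=3)
Line 2: ['open', 'white'] (min_width=10, slack=1)
Line 3: ['word', 'book'] (min_width=9, slack=2)
Line 4: ['mountain'] (min_width=8, slack=3)
Line 5: ['big', 'house'] (min_width=9, slack=2)
Line 6: ['forest', 'tree'] (min_width=11, slack=0)
Line 7: ['cat', 'sun'] (min_width=7, slack=4)
Line 8: ['black'] (min_width=5, slack=6)

Answer: 1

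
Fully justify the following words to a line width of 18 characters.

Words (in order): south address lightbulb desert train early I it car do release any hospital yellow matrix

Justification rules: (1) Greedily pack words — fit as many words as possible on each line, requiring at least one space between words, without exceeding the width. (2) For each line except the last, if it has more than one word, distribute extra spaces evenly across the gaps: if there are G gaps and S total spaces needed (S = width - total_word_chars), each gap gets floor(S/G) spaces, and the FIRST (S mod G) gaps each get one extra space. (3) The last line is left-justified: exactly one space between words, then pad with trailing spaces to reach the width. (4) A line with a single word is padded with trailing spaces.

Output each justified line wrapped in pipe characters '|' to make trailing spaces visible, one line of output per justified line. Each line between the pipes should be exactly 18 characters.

Line 1: ['south', 'address'] (min_width=13, slack=5)
Line 2: ['lightbulb', 'desert'] (min_width=16, slack=2)
Line 3: ['train', 'early', 'I', 'it'] (min_width=16, slack=2)
Line 4: ['car', 'do', 'release', 'any'] (min_width=18, slack=0)
Line 5: ['hospital', 'yellow'] (min_width=15, slack=3)
Line 6: ['matrix'] (min_width=6, slack=12)

Answer: |south      address|
|lightbulb   desert|
|train  early  I it|
|car do release any|
|hospital    yellow|
|matrix            |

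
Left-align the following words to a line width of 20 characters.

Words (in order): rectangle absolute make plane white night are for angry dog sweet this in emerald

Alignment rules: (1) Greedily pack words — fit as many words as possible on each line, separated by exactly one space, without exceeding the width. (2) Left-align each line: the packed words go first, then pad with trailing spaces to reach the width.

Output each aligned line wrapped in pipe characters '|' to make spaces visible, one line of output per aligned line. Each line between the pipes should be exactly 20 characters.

Line 1: ['rectangle', 'absolute'] (min_width=18, slack=2)
Line 2: ['make', 'plane', 'white'] (min_width=16, slack=4)
Line 3: ['night', 'are', 'for', 'angry'] (min_width=19, slack=1)
Line 4: ['dog', 'sweet', 'this', 'in'] (min_width=17, slack=3)
Line 5: ['emerald'] (min_width=7, slack=13)

Answer: |rectangle absolute  |
|make plane white    |
|night are for angry |
|dog sweet this in   |
|emerald             |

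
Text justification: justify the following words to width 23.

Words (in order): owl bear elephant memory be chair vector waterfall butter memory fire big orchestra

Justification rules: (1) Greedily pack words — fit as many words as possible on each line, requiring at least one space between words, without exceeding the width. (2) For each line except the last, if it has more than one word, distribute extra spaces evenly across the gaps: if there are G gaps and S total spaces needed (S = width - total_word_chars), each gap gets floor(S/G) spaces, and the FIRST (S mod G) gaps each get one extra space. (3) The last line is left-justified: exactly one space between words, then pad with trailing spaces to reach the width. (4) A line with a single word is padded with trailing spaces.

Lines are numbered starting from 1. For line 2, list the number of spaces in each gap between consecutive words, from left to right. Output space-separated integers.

Line 1: ['owl', 'bear', 'elephant'] (min_width=17, slack=6)
Line 2: ['memory', 'be', 'chair', 'vector'] (min_width=22, slack=1)
Line 3: ['waterfall', 'butter', 'memory'] (min_width=23, slack=0)
Line 4: ['fire', 'big', 'orchestra'] (min_width=18, slack=5)

Answer: 2 1 1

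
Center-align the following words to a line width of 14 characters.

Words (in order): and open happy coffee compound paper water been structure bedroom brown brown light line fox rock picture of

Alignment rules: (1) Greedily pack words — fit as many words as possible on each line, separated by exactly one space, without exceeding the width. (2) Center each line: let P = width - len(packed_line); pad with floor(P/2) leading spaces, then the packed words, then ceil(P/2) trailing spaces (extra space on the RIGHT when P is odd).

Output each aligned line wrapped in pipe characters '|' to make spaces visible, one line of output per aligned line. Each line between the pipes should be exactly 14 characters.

Line 1: ['and', 'open', 'happy'] (min_width=14, slack=0)
Line 2: ['coffee'] (min_width=6, slack=8)
Line 3: ['compound', 'paper'] (min_width=14, slack=0)
Line 4: ['water', 'been'] (min_width=10, slack=4)
Line 5: ['structure'] (min_width=9, slack=5)
Line 6: ['bedroom', 'brown'] (min_width=13, slack=1)
Line 7: ['brown', 'light'] (min_width=11, slack=3)
Line 8: ['line', 'fox', 'rock'] (min_width=13, slack=1)
Line 9: ['picture', 'of'] (min_width=10, slack=4)

Answer: |and open happy|
|    coffee    |
|compound paper|
|  water been  |
|  structure   |
|bedroom brown |
| brown light  |
|line fox rock |
|  picture of  |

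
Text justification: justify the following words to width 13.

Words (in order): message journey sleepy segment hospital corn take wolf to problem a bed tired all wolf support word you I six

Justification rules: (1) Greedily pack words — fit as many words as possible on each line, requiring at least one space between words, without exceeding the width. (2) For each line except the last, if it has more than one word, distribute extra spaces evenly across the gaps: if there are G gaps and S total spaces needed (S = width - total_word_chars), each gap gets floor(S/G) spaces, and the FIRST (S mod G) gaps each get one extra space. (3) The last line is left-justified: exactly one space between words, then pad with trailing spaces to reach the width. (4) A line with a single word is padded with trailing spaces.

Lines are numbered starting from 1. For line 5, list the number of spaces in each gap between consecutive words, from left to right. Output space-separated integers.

Line 1: ['message'] (min_width=7, slack=6)
Line 2: ['journey'] (min_width=7, slack=6)
Line 3: ['sleepy'] (min_width=6, slack=7)
Line 4: ['segment'] (min_width=7, slack=6)
Line 5: ['hospital', 'corn'] (min_width=13, slack=0)
Line 6: ['take', 'wolf', 'to'] (min_width=12, slack=1)
Line 7: ['problem', 'a', 'bed'] (min_width=13, slack=0)
Line 8: ['tired', 'all'] (min_width=9, slack=4)
Line 9: ['wolf', 'support'] (min_width=12, slack=1)
Line 10: ['word', 'you', 'I'] (min_width=10, slack=3)
Line 11: ['six'] (min_width=3, slack=10)

Answer: 1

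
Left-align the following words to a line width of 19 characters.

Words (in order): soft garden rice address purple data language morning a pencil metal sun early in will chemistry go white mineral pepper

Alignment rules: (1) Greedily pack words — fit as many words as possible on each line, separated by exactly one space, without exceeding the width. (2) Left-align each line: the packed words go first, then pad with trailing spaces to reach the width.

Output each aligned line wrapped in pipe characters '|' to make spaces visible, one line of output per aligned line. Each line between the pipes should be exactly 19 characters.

Answer: |soft garden rice   |
|address purple data|
|language morning a |
|pencil metal sun   |
|early in will      |
|chemistry go white |
|mineral pepper     |

Derivation:
Line 1: ['soft', 'garden', 'rice'] (min_width=16, slack=3)
Line 2: ['address', 'purple', 'data'] (min_width=19, slack=0)
Line 3: ['language', 'morning', 'a'] (min_width=18, slack=1)
Line 4: ['pencil', 'metal', 'sun'] (min_width=16, slack=3)
Line 5: ['early', 'in', 'will'] (min_width=13, slack=6)
Line 6: ['chemistry', 'go', 'white'] (min_width=18, slack=1)
Line 7: ['mineral', 'pepper'] (min_width=14, slack=5)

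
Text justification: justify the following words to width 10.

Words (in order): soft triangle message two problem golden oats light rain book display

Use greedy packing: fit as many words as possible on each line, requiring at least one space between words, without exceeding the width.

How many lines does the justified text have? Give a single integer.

Line 1: ['soft'] (min_width=4, slack=6)
Line 2: ['triangle'] (min_width=8, slack=2)
Line 3: ['message'] (min_width=7, slack=3)
Line 4: ['two'] (min_width=3, slack=7)
Line 5: ['problem'] (min_width=7, slack=3)
Line 6: ['golden'] (min_width=6, slack=4)
Line 7: ['oats', 'light'] (min_width=10, slack=0)
Line 8: ['rain', 'book'] (min_width=9, slack=1)
Line 9: ['display'] (min_width=7, slack=3)
Total lines: 9

Answer: 9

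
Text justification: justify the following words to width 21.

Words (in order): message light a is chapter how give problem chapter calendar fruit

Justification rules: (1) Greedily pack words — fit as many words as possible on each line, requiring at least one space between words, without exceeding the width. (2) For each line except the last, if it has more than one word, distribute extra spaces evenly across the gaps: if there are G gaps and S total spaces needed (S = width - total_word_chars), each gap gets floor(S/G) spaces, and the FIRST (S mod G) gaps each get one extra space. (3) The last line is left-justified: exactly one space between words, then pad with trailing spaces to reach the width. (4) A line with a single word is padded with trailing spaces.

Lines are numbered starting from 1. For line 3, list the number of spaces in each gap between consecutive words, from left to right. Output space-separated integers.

Answer: 7

Derivation:
Line 1: ['message', 'light', 'a', 'is'] (min_width=18, slack=3)
Line 2: ['chapter', 'how', 'give'] (min_width=16, slack=5)
Line 3: ['problem', 'chapter'] (min_width=15, slack=6)
Line 4: ['calendar', 'fruit'] (min_width=14, slack=7)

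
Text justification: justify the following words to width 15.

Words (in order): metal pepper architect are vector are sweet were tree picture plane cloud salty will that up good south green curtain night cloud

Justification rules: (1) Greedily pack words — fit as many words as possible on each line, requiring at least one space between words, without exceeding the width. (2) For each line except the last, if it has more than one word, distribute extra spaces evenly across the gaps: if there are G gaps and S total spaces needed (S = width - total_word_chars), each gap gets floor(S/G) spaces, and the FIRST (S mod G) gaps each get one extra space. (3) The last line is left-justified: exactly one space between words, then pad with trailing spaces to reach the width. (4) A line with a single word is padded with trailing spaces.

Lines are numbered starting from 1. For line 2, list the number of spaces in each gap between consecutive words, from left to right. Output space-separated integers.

Line 1: ['metal', 'pepper'] (min_width=12, slack=3)
Line 2: ['architect', 'are'] (min_width=13, slack=2)
Line 3: ['vector', 'are'] (min_width=10, slack=5)
Line 4: ['sweet', 'were', 'tree'] (min_width=15, slack=0)
Line 5: ['picture', 'plane'] (min_width=13, slack=2)
Line 6: ['cloud', 'salty'] (min_width=11, slack=4)
Line 7: ['will', 'that', 'up'] (min_width=12, slack=3)
Line 8: ['good', 'south'] (min_width=10, slack=5)
Line 9: ['green', 'curtain'] (min_width=13, slack=2)
Line 10: ['night', 'cloud'] (min_width=11, slack=4)

Answer: 3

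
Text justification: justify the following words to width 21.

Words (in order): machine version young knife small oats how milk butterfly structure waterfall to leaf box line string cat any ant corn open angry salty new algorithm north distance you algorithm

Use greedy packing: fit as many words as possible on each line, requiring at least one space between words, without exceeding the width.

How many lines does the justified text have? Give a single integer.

Answer: 10

Derivation:
Line 1: ['machine', 'version', 'young'] (min_width=21, slack=0)
Line 2: ['knife', 'small', 'oats', 'how'] (min_width=20, slack=1)
Line 3: ['milk', 'butterfly'] (min_width=14, slack=7)
Line 4: ['structure', 'waterfall'] (min_width=19, slack=2)
Line 5: ['to', 'leaf', 'box', 'line'] (min_width=16, slack=5)
Line 6: ['string', 'cat', 'any', 'ant'] (min_width=18, slack=3)
Line 7: ['corn', 'open', 'angry', 'salty'] (min_width=21, slack=0)
Line 8: ['new', 'algorithm', 'north'] (min_width=19, slack=2)
Line 9: ['distance', 'you'] (min_width=12, slack=9)
Line 10: ['algorithm'] (min_width=9, slack=12)
Total lines: 10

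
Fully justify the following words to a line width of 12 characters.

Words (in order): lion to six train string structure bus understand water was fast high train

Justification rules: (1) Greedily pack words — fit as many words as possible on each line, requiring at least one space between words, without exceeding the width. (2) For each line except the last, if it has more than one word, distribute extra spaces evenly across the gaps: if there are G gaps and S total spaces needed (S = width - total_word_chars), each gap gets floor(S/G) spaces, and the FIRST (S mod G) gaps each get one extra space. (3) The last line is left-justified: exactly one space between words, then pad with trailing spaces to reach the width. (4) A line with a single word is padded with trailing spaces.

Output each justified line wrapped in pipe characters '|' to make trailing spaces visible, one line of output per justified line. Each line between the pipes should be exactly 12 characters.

Answer: |lion  to six|
|train string|
|structure   |
|bus         |
|understand  |
|water    was|
|fast    high|
|train       |

Derivation:
Line 1: ['lion', 'to', 'six'] (min_width=11, slack=1)
Line 2: ['train', 'string'] (min_width=12, slack=0)
Line 3: ['structure'] (min_width=9, slack=3)
Line 4: ['bus'] (min_width=3, slack=9)
Line 5: ['understand'] (min_width=10, slack=2)
Line 6: ['water', 'was'] (min_width=9, slack=3)
Line 7: ['fast', 'high'] (min_width=9, slack=3)
Line 8: ['train'] (min_width=5, slack=7)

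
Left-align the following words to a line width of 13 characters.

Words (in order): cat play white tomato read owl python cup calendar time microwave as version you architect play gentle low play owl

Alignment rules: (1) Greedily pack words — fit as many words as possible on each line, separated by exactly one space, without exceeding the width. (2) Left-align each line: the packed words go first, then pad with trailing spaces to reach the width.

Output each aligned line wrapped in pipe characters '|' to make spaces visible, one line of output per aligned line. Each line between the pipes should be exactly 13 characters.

Line 1: ['cat', 'play'] (min_width=8, slack=5)
Line 2: ['white', 'tomato'] (min_width=12, slack=1)
Line 3: ['read', 'owl'] (min_width=8, slack=5)
Line 4: ['python', 'cup'] (min_width=10, slack=3)
Line 5: ['calendar', 'time'] (min_width=13, slack=0)
Line 6: ['microwave', 'as'] (min_width=12, slack=1)
Line 7: ['version', 'you'] (min_width=11, slack=2)
Line 8: ['architect'] (min_width=9, slack=4)
Line 9: ['play', 'gentle'] (min_width=11, slack=2)
Line 10: ['low', 'play', 'owl'] (min_width=12, slack=1)

Answer: |cat play     |
|white tomato |
|read owl     |
|python cup   |
|calendar time|
|microwave as |
|version you  |
|architect    |
|play gentle  |
|low play owl |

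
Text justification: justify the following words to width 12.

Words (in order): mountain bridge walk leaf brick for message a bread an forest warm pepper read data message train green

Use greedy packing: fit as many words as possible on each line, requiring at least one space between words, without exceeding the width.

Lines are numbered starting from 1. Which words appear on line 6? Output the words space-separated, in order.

Line 1: ['mountain'] (min_width=8, slack=4)
Line 2: ['bridge', 'walk'] (min_width=11, slack=1)
Line 3: ['leaf', 'brick'] (min_width=10, slack=2)
Line 4: ['for', 'message'] (min_width=11, slack=1)
Line 5: ['a', 'bread', 'an'] (min_width=10, slack=2)
Line 6: ['forest', 'warm'] (min_width=11, slack=1)
Line 7: ['pepper', 'read'] (min_width=11, slack=1)
Line 8: ['data', 'message'] (min_width=12, slack=0)
Line 9: ['train', 'green'] (min_width=11, slack=1)

Answer: forest warm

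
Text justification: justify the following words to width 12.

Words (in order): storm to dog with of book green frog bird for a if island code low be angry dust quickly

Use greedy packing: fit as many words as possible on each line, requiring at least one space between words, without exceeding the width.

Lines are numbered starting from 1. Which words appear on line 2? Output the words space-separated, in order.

Answer: with of book

Derivation:
Line 1: ['storm', 'to', 'dog'] (min_width=12, slack=0)
Line 2: ['with', 'of', 'book'] (min_width=12, slack=0)
Line 3: ['green', 'frog'] (min_width=10, slack=2)
Line 4: ['bird', 'for', 'a'] (min_width=10, slack=2)
Line 5: ['if', 'island'] (min_width=9, slack=3)
Line 6: ['code', 'low', 'be'] (min_width=11, slack=1)
Line 7: ['angry', 'dust'] (min_width=10, slack=2)
Line 8: ['quickly'] (min_width=7, slack=5)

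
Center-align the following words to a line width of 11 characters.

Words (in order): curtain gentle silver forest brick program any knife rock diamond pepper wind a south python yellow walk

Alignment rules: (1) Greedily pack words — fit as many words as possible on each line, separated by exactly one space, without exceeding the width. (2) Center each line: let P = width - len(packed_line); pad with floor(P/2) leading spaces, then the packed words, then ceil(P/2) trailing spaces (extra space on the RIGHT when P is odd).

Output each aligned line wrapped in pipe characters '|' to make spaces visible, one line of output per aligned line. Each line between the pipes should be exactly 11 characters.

Line 1: ['curtain'] (min_width=7, slack=4)
Line 2: ['gentle'] (min_width=6, slack=5)
Line 3: ['silver'] (min_width=6, slack=5)
Line 4: ['forest'] (min_width=6, slack=5)
Line 5: ['brick'] (min_width=5, slack=6)
Line 6: ['program', 'any'] (min_width=11, slack=0)
Line 7: ['knife', 'rock'] (min_width=10, slack=1)
Line 8: ['diamond'] (min_width=7, slack=4)
Line 9: ['pepper', 'wind'] (min_width=11, slack=0)
Line 10: ['a', 'south'] (min_width=7, slack=4)
Line 11: ['python'] (min_width=6, slack=5)
Line 12: ['yellow', 'walk'] (min_width=11, slack=0)

Answer: |  curtain  |
|  gentle   |
|  silver   |
|  forest   |
|   brick   |
|program any|
|knife rock |
|  diamond  |
|pepper wind|
|  a south  |
|  python   |
|yellow walk|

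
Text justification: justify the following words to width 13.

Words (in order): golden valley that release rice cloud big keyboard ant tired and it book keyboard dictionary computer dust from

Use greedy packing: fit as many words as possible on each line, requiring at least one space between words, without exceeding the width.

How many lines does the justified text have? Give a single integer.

Answer: 10

Derivation:
Line 1: ['golden', 'valley'] (min_width=13, slack=0)
Line 2: ['that', 'release'] (min_width=12, slack=1)
Line 3: ['rice', 'cloud'] (min_width=10, slack=3)
Line 4: ['big', 'keyboard'] (min_width=12, slack=1)
Line 5: ['ant', 'tired', 'and'] (min_width=13, slack=0)
Line 6: ['it', 'book'] (min_width=7, slack=6)
Line 7: ['keyboard'] (min_width=8, slack=5)
Line 8: ['dictionary'] (min_width=10, slack=3)
Line 9: ['computer', 'dust'] (min_width=13, slack=0)
Line 10: ['from'] (min_width=4, slack=9)
Total lines: 10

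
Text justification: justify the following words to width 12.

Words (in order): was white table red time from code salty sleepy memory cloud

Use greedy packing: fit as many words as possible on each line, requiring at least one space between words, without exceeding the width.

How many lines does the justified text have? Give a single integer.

Line 1: ['was', 'white'] (min_width=9, slack=3)
Line 2: ['table', 'red'] (min_width=9, slack=3)
Line 3: ['time', 'from'] (min_width=9, slack=3)
Line 4: ['code', 'salty'] (min_width=10, slack=2)
Line 5: ['sleepy'] (min_width=6, slack=6)
Line 6: ['memory', 'cloud'] (min_width=12, slack=0)
Total lines: 6

Answer: 6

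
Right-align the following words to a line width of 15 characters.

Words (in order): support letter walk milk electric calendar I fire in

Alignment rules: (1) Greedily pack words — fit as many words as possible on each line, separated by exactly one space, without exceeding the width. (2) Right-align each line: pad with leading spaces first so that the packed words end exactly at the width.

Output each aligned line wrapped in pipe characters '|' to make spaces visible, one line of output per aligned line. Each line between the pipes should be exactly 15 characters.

Answer: | support letter|
|      walk milk|
|       electric|
|calendar I fire|
|             in|

Derivation:
Line 1: ['support', 'letter'] (min_width=14, slack=1)
Line 2: ['walk', 'milk'] (min_width=9, slack=6)
Line 3: ['electric'] (min_width=8, slack=7)
Line 4: ['calendar', 'I', 'fire'] (min_width=15, slack=0)
Line 5: ['in'] (min_width=2, slack=13)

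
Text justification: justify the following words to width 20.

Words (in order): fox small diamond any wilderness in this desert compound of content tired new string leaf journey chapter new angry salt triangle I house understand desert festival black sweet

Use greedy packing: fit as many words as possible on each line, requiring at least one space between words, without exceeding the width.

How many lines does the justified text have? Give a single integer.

Line 1: ['fox', 'small', 'diamond'] (min_width=17, slack=3)
Line 2: ['any', 'wilderness', 'in'] (min_width=17, slack=3)
Line 3: ['this', 'desert', 'compound'] (min_width=20, slack=0)
Line 4: ['of', 'content', 'tired', 'new'] (min_width=20, slack=0)
Line 5: ['string', 'leaf', 'journey'] (min_width=19, slack=1)
Line 6: ['chapter', 'new', 'angry'] (min_width=17, slack=3)
Line 7: ['salt', 'triangle', 'I'] (min_width=15, slack=5)
Line 8: ['house', 'understand'] (min_width=16, slack=4)
Line 9: ['desert', 'festival'] (min_width=15, slack=5)
Line 10: ['black', 'sweet'] (min_width=11, slack=9)
Total lines: 10

Answer: 10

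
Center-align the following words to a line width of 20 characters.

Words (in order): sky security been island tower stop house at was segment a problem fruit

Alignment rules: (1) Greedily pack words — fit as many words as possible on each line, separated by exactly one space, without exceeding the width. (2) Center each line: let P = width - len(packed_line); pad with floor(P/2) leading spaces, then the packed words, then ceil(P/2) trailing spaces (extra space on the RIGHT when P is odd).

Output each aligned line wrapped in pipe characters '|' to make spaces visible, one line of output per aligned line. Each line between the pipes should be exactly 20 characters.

Line 1: ['sky', 'security', 'been'] (min_width=17, slack=3)
Line 2: ['island', 'tower', 'stop'] (min_width=17, slack=3)
Line 3: ['house', 'at', 'was', 'segment'] (min_width=20, slack=0)
Line 4: ['a', 'problem', 'fruit'] (min_width=15, slack=5)

Answer: | sky security been  |
| island tower stop  |
|house at was segment|
|  a problem fruit   |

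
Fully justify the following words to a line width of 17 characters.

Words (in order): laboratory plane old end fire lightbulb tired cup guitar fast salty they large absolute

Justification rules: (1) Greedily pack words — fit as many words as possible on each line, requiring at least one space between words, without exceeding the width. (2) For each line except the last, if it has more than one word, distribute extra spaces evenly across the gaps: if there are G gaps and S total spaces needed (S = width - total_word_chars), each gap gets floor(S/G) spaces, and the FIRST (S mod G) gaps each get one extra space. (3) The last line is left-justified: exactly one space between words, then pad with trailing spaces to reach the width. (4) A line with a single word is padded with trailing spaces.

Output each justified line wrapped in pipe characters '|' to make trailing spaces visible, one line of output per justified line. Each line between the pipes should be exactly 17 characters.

Line 1: ['laboratory', 'plane'] (min_width=16, slack=1)
Line 2: ['old', 'end', 'fire'] (min_width=12, slack=5)
Line 3: ['lightbulb', 'tired'] (min_width=15, slack=2)
Line 4: ['cup', 'guitar', 'fast'] (min_width=15, slack=2)
Line 5: ['salty', 'they', 'large'] (min_width=16, slack=1)
Line 6: ['absolute'] (min_width=8, slack=9)

Answer: |laboratory  plane|
|old    end   fire|
|lightbulb   tired|
|cup  guitar  fast|
|salty  they large|
|absolute         |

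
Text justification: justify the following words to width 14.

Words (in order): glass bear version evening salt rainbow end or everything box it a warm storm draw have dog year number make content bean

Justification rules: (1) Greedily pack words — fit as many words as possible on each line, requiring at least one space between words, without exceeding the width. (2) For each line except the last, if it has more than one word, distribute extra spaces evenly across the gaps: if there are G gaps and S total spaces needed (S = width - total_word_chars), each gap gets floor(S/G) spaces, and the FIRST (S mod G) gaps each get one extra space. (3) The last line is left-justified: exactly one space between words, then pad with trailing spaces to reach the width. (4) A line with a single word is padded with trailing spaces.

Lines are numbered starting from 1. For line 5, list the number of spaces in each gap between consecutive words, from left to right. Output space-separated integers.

Line 1: ['glass', 'bear'] (min_width=10, slack=4)
Line 2: ['version'] (min_width=7, slack=7)
Line 3: ['evening', 'salt'] (min_width=12, slack=2)
Line 4: ['rainbow', 'end', 'or'] (min_width=14, slack=0)
Line 5: ['everything', 'box'] (min_width=14, slack=0)
Line 6: ['it', 'a', 'warm'] (min_width=9, slack=5)
Line 7: ['storm', 'draw'] (min_width=10, slack=4)
Line 8: ['have', 'dog', 'year'] (min_width=13, slack=1)
Line 9: ['number', 'make'] (min_width=11, slack=3)
Line 10: ['content', 'bean'] (min_width=12, slack=2)

Answer: 1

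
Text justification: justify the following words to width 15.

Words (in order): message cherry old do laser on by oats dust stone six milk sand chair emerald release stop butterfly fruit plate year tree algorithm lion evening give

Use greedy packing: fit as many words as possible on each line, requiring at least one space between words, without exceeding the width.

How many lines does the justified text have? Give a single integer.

Answer: 11

Derivation:
Line 1: ['message', 'cherry'] (min_width=14, slack=1)
Line 2: ['old', 'do', 'laser', 'on'] (min_width=15, slack=0)
Line 3: ['by', 'oats', 'dust'] (min_width=12, slack=3)
Line 4: ['stone', 'six', 'milk'] (min_width=14, slack=1)
Line 5: ['sand', 'chair'] (min_width=10, slack=5)
Line 6: ['emerald', 'release'] (min_width=15, slack=0)
Line 7: ['stop', 'butterfly'] (min_width=14, slack=1)
Line 8: ['fruit', 'plate'] (min_width=11, slack=4)
Line 9: ['year', 'tree'] (min_width=9, slack=6)
Line 10: ['algorithm', 'lion'] (min_width=14, slack=1)
Line 11: ['evening', 'give'] (min_width=12, slack=3)
Total lines: 11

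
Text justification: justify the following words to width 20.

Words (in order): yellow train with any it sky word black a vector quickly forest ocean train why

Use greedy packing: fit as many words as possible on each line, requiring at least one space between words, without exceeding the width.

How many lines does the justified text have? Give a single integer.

Answer: 5

Derivation:
Line 1: ['yellow', 'train', 'with'] (min_width=17, slack=3)
Line 2: ['any', 'it', 'sky', 'word'] (min_width=15, slack=5)
Line 3: ['black', 'a', 'vector'] (min_width=14, slack=6)
Line 4: ['quickly', 'forest', 'ocean'] (min_width=20, slack=0)
Line 5: ['train', 'why'] (min_width=9, slack=11)
Total lines: 5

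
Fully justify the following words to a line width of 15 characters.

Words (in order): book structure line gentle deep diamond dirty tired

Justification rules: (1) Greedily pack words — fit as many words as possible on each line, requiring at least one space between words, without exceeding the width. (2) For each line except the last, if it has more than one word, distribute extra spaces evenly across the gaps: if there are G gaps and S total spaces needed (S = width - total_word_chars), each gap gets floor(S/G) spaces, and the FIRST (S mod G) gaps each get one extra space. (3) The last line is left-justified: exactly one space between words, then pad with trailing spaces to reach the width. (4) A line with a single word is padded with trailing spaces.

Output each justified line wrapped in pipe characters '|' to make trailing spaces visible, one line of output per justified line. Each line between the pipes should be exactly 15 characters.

Line 1: ['book', 'structure'] (min_width=14, slack=1)
Line 2: ['line', 'gentle'] (min_width=11, slack=4)
Line 3: ['deep', 'diamond'] (min_width=12, slack=3)
Line 4: ['dirty', 'tired'] (min_width=11, slack=4)

Answer: |book  structure|
|line     gentle|
|deep    diamond|
|dirty tired    |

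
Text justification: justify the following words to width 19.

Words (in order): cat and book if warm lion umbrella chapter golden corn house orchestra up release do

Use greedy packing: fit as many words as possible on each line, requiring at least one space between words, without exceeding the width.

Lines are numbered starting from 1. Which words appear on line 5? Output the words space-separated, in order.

Line 1: ['cat', 'and', 'book', 'if'] (min_width=15, slack=4)
Line 2: ['warm', 'lion', 'umbrella'] (min_width=18, slack=1)
Line 3: ['chapter', 'golden', 'corn'] (min_width=19, slack=0)
Line 4: ['house', 'orchestra', 'up'] (min_width=18, slack=1)
Line 5: ['release', 'do'] (min_width=10, slack=9)

Answer: release do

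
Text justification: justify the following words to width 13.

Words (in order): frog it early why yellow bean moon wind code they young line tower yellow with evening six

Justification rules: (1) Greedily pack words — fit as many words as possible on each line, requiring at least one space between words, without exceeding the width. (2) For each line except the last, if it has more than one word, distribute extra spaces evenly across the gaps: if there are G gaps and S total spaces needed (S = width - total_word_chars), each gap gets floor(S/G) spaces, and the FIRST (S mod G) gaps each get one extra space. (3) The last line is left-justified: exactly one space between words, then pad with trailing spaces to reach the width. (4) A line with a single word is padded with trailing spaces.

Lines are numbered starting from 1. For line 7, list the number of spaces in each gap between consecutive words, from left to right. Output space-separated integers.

Answer: 3

Derivation:
Line 1: ['frog', 'it', 'early'] (min_width=13, slack=0)
Line 2: ['why', 'yellow'] (min_width=10, slack=3)
Line 3: ['bean', 'moon'] (min_width=9, slack=4)
Line 4: ['wind', 'code'] (min_width=9, slack=4)
Line 5: ['they', 'young'] (min_width=10, slack=3)
Line 6: ['line', 'tower'] (min_width=10, slack=3)
Line 7: ['yellow', 'with'] (min_width=11, slack=2)
Line 8: ['evening', 'six'] (min_width=11, slack=2)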